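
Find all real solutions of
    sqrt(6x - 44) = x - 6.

x = 8 or x = 10

Square both sides: 6x - 44 = (x - 6)^2.
Expand and rearrange: x^2 - 18x + 80 = 0.
Solving gives x = 10 or x = 8.
Check each candidate in the original equation:
  x = 10: sqrt(16) = 4, while x - 6 = 4 — valid.
  x = 8: sqrt(4) = 2, while x - 6 = 2 — valid.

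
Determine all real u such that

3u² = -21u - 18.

u = -6 or u = -1

Bring every term to one side: 3u² + 21u + 18 = 0.
Factor: 3(u + 6)(u + 1) = 0.
So u = -6 or u = -1.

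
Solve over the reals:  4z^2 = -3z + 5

Rearrange to standard form: 4z^2 + 3z - 5 = 0.
Discriminant: (3)^2 - 4*4*(-5) = 89.
Quadratic formula: z = (-3 +/- sqrt(89)) / 8.
So z = -3/8 + sqrt(89)/8 ~= 0.8042 or z = -sqrt(89)/8 - 3/8 ~= -1.5542.

z = -1.5542 or z = 0.8042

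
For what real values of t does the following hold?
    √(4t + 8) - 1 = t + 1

Isolate the radical: √(4t + 8) = t + 2.
Square both sides: 4t + 8 = (t + 2)².
Expand and rearrange: t² - 4 = 0.
Solving gives t = 2 or t = -2.
Check each candidate in the original equation:
  t = 2: √(16) = 4, while t + 2 = 4 — valid.
  t = -2: √(0) = 0, while t + 2 = 0 — valid.

t = -2 or t = 2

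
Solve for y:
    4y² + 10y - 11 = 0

Discriminant: (10)² − 4·4·(-11) = 276.
Quadratic formula: y = (-10 ± √276) / 8.
So y = -5/4 + √(69)/4 ≈ 0.8267 or y = -√(69)/4 - 5/4 ≈ -3.3267.

y = -3.3267 or y = 0.8267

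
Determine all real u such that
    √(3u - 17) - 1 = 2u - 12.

u = 5.75 or u = 6

Isolate the radical: √(3u - 17) = 2u - 11.
Square both sides: 3u - 17 = (2u - 11)².
Expand and rearrange: 4u² - 47u + 138 = 0.
Solving gives u = 6 or u = 5.75.
Check each candidate in the original equation:
  u = 6: √(1) = 1, while 2u - 11 = 1 — valid.
  u = 5.75: √(0.25) = 0.5, while 2u - 11 = 0.5 — valid.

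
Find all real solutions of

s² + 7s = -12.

Bring every term to one side: s² + 7s + 12 = 0.
Factor: (s + 4)(s + 3) = 0.
So s = -4 or s = -3.

s = -4 or s = -3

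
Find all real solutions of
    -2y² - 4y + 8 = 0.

y = -3.2361 or y = 1.2361

Discriminant: (-4)² − 4·(-2)·8 = 80.
Quadratic formula: y = (4 ± √80) / (-4).
So y = -√(5) - 1 ≈ -3.2361 or y = -1 + √(5) ≈ 1.2361.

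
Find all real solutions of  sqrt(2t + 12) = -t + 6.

Square both sides: 2t + 12 = (-t + 6)^2.
Expand and rearrange: t^2 - 14t + 24 = 0.
Solving gives t = 12 or t = 2.
Check each candidate in the original equation:
  t = 12: sqrt(36) = 6, while -t + 6 = -6 — extraneous.
  t = 2: sqrt(16) = 4, while -t + 6 = 4 — valid.

t = 2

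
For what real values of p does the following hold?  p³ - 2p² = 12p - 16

Rearrange: p³ - 2p² - 12p + 16 = 0.
Possible rational roots are divisors of 16. Testing p = 4 gives 0, so (p - 4) is a factor.
Divide: p³ - 2p² - 12p + 16 = (p - 4)(p² + 2p - 4).
Apply the quadratic formula to p² + 2p - 4 = 0: p = (-2 ± √20)/2, i.e. p ≈ 1.2361 or p ≈ -3.2361.

p = -3.2361 or p = 1.2361 or p = 4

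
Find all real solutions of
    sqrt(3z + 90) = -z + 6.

z = -3

Square both sides: 3z + 90 = (-z + 6)^2.
Expand and rearrange: z^2 - 15z - 54 = 0.
Solving gives z = 18 or z = -3.
Check each candidate in the original equation:
  z = 18: sqrt(144) = 12, while -z + 6 = -12 — extraneous.
  z = -3: sqrt(81) = 9, while -z + 6 = 9 — valid.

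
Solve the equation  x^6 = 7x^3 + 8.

x = -1 or x = 2

Let u = x^3. The equation becomes u^2 - 7u - 8 = 0.
Factor: (u - 8)(u + 1) = 0, so u = 8 or u = -1.
x^3 = 8 gives x = 2.
x^3 = -1 gives x = -1.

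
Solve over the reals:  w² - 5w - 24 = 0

w = -3 or w = 8

Factor: (w - 8)(w + 3) = 0.
So w = 8 or w = -3.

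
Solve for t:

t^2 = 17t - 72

Bring every term to one side: t^2 - 17t + 72 = 0.
Factor: (t - 9)(t - 8) = 0.
So t = 9 or t = 8.

t = 8 or t = 9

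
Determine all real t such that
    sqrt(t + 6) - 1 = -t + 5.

Isolate the radical: sqrt(t + 6) = -t + 6.
Square both sides: t + 6 = (-t + 6)^2.
Expand and rearrange: t^2 - 13t + 30 = 0.
Solving gives t = 10 or t = 3.
Check each candidate in the original equation:
  t = 10: sqrt(16) = 4, while -t + 6 = -4 — extraneous.
  t = 3: sqrt(9) = 3, while -t + 6 = 3 — valid.

t = 3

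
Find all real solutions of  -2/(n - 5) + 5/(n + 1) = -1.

n = -5.1789 or n = 6.1789

Multiply both sides by (n - 5)(n + 1):
-2(n + 1) + 5(n - 5) = -(n - 5)(n + 1).
Expand and collect terms: -n^2 + n + 32 = 0.
By the quadratic formula, n = (-1 +/- sqrt(129)) / -2, so n ~= -5.1789 or n ~= 6.1789.
Neither value makes a denominator zero (n != 5, n != -1), so both are valid.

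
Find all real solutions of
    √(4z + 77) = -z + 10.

z = 1

Square both sides: 4z + 77 = (-z + 10)².
Expand and rearrange: z² - 24z + 23 = 0.
Solving gives z = 23 or z = 1.
Check each candidate in the original equation:
  z = 23: √(169) = 13, while -z + 10 = -13 — extraneous.
  z = 1: √(81) = 9, while -z + 10 = 9 — valid.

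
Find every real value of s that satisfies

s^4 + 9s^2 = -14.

Let u = s^2. The equation becomes u^2 + 9u + 14 = 0.
Factor: (u + 7)(u + 2) = 0, so u = -7 or u = -2.
s^2 = -7 < 0 has no real solution.
s^2 = -2 < 0 has no real solution.

No real solutions.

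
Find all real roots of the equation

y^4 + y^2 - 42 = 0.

y = -2.4495 or y = 2.4495

Let u = y^2. The equation becomes u^2 + u - 42 = 0.
Factor: (u + 7)(u - 6) = 0, so u = -7 or u = 6.
y^2 = -7 < 0 has no real solution.
y^2 = 6 gives y = +/-sqrt(6) ~= +/-2.4495.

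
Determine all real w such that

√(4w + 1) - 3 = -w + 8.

Isolate the radical: √(4w + 1) = -w + 11.
Square both sides: 4w + 1 = (-w + 11)².
Expand and rearrange: w² - 26w + 120 = 0.
Solving gives w = 20 or w = 6.
Check each candidate in the original equation:
  w = 20: √(81) = 9, while -w + 11 = -9 — extraneous.
  w = 6: √(25) = 5, while -w + 11 = 5 — valid.

w = 6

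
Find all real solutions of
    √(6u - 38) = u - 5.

u = 7 or u = 9

Square both sides: 6u - 38 = (u - 5)².
Expand and rearrange: u² - 16u + 63 = 0.
Solving gives u = 9 or u = 7.
Check each candidate in the original equation:
  u = 9: √(16) = 4, while u - 5 = 4 — valid.
  u = 7: √(4) = 2, while u - 5 = 2 — valid.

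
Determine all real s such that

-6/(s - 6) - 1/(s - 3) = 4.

s = 2.557 or s = 4.693

Multiply both sides by (s - 6)(s - 3):
-6(s - 3) - (s - 6) = 4(s - 6)(s - 3).
Expand and collect terms: 4s² - 29s + 48 = 0.
By the quadratic formula, s = (29 ± √73) / 8, so s ≈ 4.693 or s ≈ 2.557.
Neither value makes a denominator zero (s ≠ 6, s ≠ 3), so both are valid.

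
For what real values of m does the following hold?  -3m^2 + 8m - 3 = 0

m = 0.4514 or m = 2.2153

Discriminant: (8)^2 - 4*(-3)*(-3) = 28.
Quadratic formula: m = (-8 +/- sqrt(28)) / (-6).
So m = 4/3 - sqrt(7)/3 ~= 0.4514 or m = sqrt(7)/3 + 4/3 ~= 2.2153.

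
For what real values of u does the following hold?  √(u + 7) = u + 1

u = 2

Square both sides: u + 7 = (u + 1)².
Expand and rearrange: u² + u - 6 = 0.
Solving gives u = 2 or u = -3.
Check each candidate in the original equation:
  u = 2: √(9) = 3, while u + 1 = 3 — valid.
  u = -3: √(4) = 2, while u + 1 = -2 — extraneous.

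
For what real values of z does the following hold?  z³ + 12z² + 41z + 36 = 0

z = -6.6458 or z = -4 or z = -1.3542

Possible rational roots are divisors of 36. Testing z = -4 gives 0, so (z + 4) is a factor.
Divide: z³ + 12z² + 41z + 36 = (z + 4)(z² + 8z + 9).
Apply the quadratic formula to z² + 8z + 9 = 0: z = (-8 ± √28)/2, i.e. z ≈ -1.3542 or z ≈ -6.6458.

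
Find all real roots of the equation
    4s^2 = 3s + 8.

Rearrange to standard form: 4s^2 - 3s - 8 = 0.
Discriminant: (-3)^2 - 4*4*(-8) = 137.
Quadratic formula: s = (3 +/- sqrt(137)) / 8.
So s = 3/8 + sqrt(137)/8 ~= 1.8381 or s = 3/8 - sqrt(137)/8 ~= -1.0881.

s = -1.0881 or s = 1.8381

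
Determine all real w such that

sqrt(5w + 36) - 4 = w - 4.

w = 9

Isolate the radical: sqrt(5w + 36) = w.
Square both sides: 5w + 36 = (w)^2.
Expand and rearrange: w^2 - 5w - 36 = 0.
Solving gives w = 9 or w = -4.
Check each candidate in the original equation:
  w = 9: sqrt(81) = 9, while w = 9 — valid.
  w = -4: sqrt(16) = 4, while w = -4 — extraneous.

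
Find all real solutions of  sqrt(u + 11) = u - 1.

Square both sides: u + 11 = (u - 1)^2.
Expand and rearrange: u^2 - 3u - 10 = 0.
Solving gives u = 5 or u = -2.
Check each candidate in the original equation:
  u = 5: sqrt(16) = 4, while u - 1 = 4 — valid.
  u = -2: sqrt(9) = 3, while u - 1 = -3 — extraneous.

u = 5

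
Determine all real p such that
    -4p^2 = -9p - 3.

Rearrange to standard form: -4p^2 + 9p + 3 = 0.
Discriminant: (9)^2 - 4*(-4)*3 = 129.
Quadratic formula: p = (-9 +/- sqrt(129)) / (-8).
So p = 9/8 - sqrt(129)/8 ~= -0.2947 or p = 9/8 + sqrt(129)/8 ~= 2.5447.

p = -0.2947 or p = 2.5447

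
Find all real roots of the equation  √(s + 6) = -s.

Square both sides: s + 6 = (-s)².
Expand and rearrange: s² - s - 6 = 0.
Solving gives s = 3 or s = -2.
Check each candidate in the original equation:
  s = 3: √(9) = 3, while -s = -3 — extraneous.
  s = -2: √(4) = 2, while -s = 2 — valid.

s = -2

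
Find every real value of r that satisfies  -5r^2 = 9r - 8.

Rearrange to standard form: -5r^2 - 9r + 8 = 0.
Discriminant: (-9)^2 - 4*(-5)*8 = 241.
Quadratic formula: r = (9 +/- sqrt(241)) / (-10).
So r = -sqrt(241)/10 - 9/10 ~= -2.4524 or r = -9/10 + sqrt(241)/10 ~= 0.6524.

r = -2.4524 or r = 0.6524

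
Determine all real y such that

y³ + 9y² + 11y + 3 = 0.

Possible rational roots are divisors of 3. Testing y = -1 gives 0, so (y + 1) is a factor.
Divide: y³ + 9y² + 11y + 3 = (y + 1)(y² + 8y + 3).
Apply the quadratic formula to y² + 8y + 3 = 0: y = (-8 ± √52)/2, i.e. y ≈ -0.3944 or y ≈ -7.6056.

y = -7.6056 or y = -1 or y = -0.3944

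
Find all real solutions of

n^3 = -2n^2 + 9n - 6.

Rearrange: n^3 + 2n^2 - 9n + 6 = 0.
Possible rational roots are divisors of 6. Testing n = 1 gives 0, so (n - 1) is a factor.
Divide: n^3 + 2n^2 - 9n + 6 = (n - 1)(n^2 + 3n - 6).
Apply the quadratic formula to n^2 + 3n - 6 = 0: n = (-3 +/- sqrt(33))/2, i.e. n ~= 1.3723 or n ~= -4.3723.

n = -4.3723 or n = 1 or n = 1.3723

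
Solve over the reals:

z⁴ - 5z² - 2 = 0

z = -2.3178 or z = 2.3178

Let u = z². The equation becomes u² - 5u - 2 = 0.
By the quadratic formula, u = 5/2 + √(33)/2 or u = 5/2 - √(33)/2.
z² = 5/2 + √(33)/2 gives z = ±√(5/2 + √(33)/2) ≈ ±2.3178.
z² = 5/2 - √(33)/2 < 0 has no real solution.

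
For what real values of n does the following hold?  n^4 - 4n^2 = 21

Let u = n^2. The equation becomes u^2 - 4u - 21 = 0.
Factor: (u + 3)(u - 7) = 0, so u = -3 or u = 7.
n^2 = -3 < 0 has no real solution.
n^2 = 7 gives n = +/-sqrt(7) ~= +/-2.6458.

n = -2.6458 or n = 2.6458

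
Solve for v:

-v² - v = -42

Bring every term to one side: -v² - v + 42 = 0.
Factor: -1(v - 6)(v + 7) = 0.
So v = 6 or v = -7.

v = -7 or v = 6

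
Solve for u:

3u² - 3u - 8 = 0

u = -1.2078 or u = 2.2078

Discriminant: (-3)² − 4·3·(-8) = 105.
Quadratic formula: u = (3 ± √105) / 6.
So u = 1/2 + √(105)/6 ≈ 2.2078 or u = 1/2 - √(105)/6 ≈ -1.2078.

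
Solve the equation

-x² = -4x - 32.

Bring every term to one side: -x² + 4x + 32 = 0.
Factor: -1(x - 8)(x + 4) = 0.
So x = 8 or x = -4.

x = -4 or x = 8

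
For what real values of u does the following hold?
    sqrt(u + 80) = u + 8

u = 1

Square both sides: u + 80 = (u + 8)^2.
Expand and rearrange: u^2 + 15u - 16 = 0.
Solving gives u = 1 or u = -16.
Check each candidate in the original equation:
  u = 1: sqrt(81) = 9, while u + 8 = 9 — valid.
  u = -16: sqrt(64) = 8, while u + 8 = -8 — extraneous.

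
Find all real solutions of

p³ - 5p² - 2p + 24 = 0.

p = -2 or p = 3 or p = 4

Possible rational roots are divisors of 24. Testing p = 3 gives 0, so (p - 3) is a factor.
Divide: p³ - 5p² - 2p + 24 = (p - 3)(p² - 2p - 8).
Factor the quadratic: p = 4 or p = -2.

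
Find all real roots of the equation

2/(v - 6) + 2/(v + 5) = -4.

Multiply both sides by (v - 6)(v + 5):
2(v + 5) + 2(v - 6) = -4(v - 6)(v + 5).
Expand and collect terms: -4v^2 + 122 = 0.
By the quadratic formula, v = (0 +/- sqrt(1952)) / -8, so v ~= -5.5227 or v ~= 5.5227.
Neither value makes a denominator zero (v != 6, v != -5), so both are valid.

v = -5.5227 or v = 5.5227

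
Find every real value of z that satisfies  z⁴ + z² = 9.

Let u = z². The equation becomes u² + u - 9 = 0.
By the quadratic formula, u = -1/2 + √(37)/2 or u = -√(37)/2 - 1/2.
z² = -1/2 + √(37)/2 gives z = ±√(-1/2 + √(37)/2) ≈ ±1.5942.
z² = -√(37)/2 - 1/2 < 0 has no real solution.

z = -1.5942 or z = 1.5942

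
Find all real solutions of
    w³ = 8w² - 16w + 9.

Rearrange: w³ - 8w² + 16w - 9 = 0.
Possible rational roots are divisors of -9. Testing w = 1 gives 0, so (w - 1) is a factor.
Divide: w³ - 8w² + 16w - 9 = (w - 1)(w² - 7w + 9).
Apply the quadratic formula to w² - 7w + 9 = 0: w = (7 ± √13)/2, i.e. w ≈ 5.3028 or w ≈ 1.6972.

w = 1 or w = 1.6972 or w = 5.3028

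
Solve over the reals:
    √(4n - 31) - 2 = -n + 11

Isolate the radical: √(4n - 31) = -n + 13.
Square both sides: 4n - 31 = (-n + 13)².
Expand and rearrange: n² - 30n + 200 = 0.
Solving gives n = 20 or n = 10.
Check each candidate in the original equation:
  n = 20: √(49) = 7, while -n + 13 = -7 — extraneous.
  n = 10: √(9) = 3, while -n + 13 = 3 — valid.

n = 10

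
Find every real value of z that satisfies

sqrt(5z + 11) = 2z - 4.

z = 5

Square both sides: 5z + 11 = (2z - 4)^2.
Expand and rearrange: 4z^2 - 21z + 5 = 0.
Solving gives z = 5 or z = 0.25.
Check each candidate in the original equation:
  z = 5: sqrt(36) = 6, while 2z - 4 = 6 — valid.
  z = 0.25: sqrt(12.25) = 3.5, while 2z - 4 = -3.5 — extraneous.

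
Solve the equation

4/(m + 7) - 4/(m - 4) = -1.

Multiply both sides by (m + 7)(m - 4):
4(m - 4) - 4(m + 7) = -(m + 7)(m - 4).
Expand and collect terms: -m² - 3m + 72 = 0.
By the quadratic formula, m = (3 ± √297) / -2, so m ≈ -10.1168 or m ≈ 7.1168.
Neither value makes a denominator zero (m ≠ -7, m ≠ 4), so both are valid.

m = -10.1168 or m = 7.1168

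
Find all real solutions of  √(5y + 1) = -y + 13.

y = 7

Square both sides: 5y + 1 = (-y + 13)².
Expand and rearrange: y² - 31y + 168 = 0.
Solving gives y = 24 or y = 7.
Check each candidate in the original equation:
  y = 24: √(121) = 11, while -y + 13 = -11 — extraneous.
  y = 7: √(36) = 6, while -y + 13 = 6 — valid.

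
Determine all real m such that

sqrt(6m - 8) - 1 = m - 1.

Isolate the radical: sqrt(6m - 8) = m.
Square both sides: 6m - 8 = (m)^2.
Expand and rearrange: m^2 - 6m + 8 = 0.
Solving gives m = 4 or m = 2.
Check each candidate in the original equation:
  m = 4: sqrt(16) = 4, while m = 4 — valid.
  m = 2: sqrt(4) = 2, while m = 2 — valid.

m = 2 or m = 4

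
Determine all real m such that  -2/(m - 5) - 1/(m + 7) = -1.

m = -6.1521 or m = 7.1521

Multiply both sides by (m - 5)(m + 7):
-2(m + 7) - (m - 5) = -(m - 5)(m + 7).
Expand and collect terms: -m² + m + 44 = 0.
By the quadratic formula, m = (-1 ± √177) / -2, so m ≈ -6.1521 or m ≈ 7.1521.
Neither value makes a denominator zero (m ≠ 5, m ≠ -7), so both are valid.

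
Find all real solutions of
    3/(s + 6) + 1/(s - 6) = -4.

s = -6.765 or s = 5.765

Multiply both sides by (s + 6)(s - 6):
3(s - 6) + (s + 6) = -4(s + 6)(s - 6).
Expand and collect terms: -4s² - 4s + 156 = 0.
By the quadratic formula, s = (4 ± √2512) / -8, so s ≈ -6.765 or s ≈ 5.765.
Neither value makes a denominator zero (s ≠ -6, s ≠ 6), so both are valid.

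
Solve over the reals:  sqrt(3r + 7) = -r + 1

r = -1

Square both sides: 3r + 7 = (-r + 1)^2.
Expand and rearrange: r^2 - 5r - 6 = 0.
Solving gives r = 6 or r = -1.
Check each candidate in the original equation:
  r = 6: sqrt(25) = 5, while -r + 1 = -5 — extraneous.
  r = -1: sqrt(4) = 2, while -r + 1 = 2 — valid.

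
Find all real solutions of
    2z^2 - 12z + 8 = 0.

z = 0.7639 or z = 5.2361

Discriminant: (-12)^2 - 4*2*8 = 80.
Quadratic formula: z = (12 +/- sqrt(80)) / 4.
So z = sqrt(5) + 3 ~= 5.2361 or z = 3 - sqrt(5) ~= 0.7639.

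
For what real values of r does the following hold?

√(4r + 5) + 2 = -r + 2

Isolate the radical: √(4r + 5) = -r.
Square both sides: 4r + 5 = (-r)².
Expand and rearrange: r² - 4r - 5 = 0.
Solving gives r = 5 or r = -1.
Check each candidate in the original equation:
  r = 5: √(25) = 5, while -r = -5 — extraneous.
  r = -1: √(1) = 1, while -r = 1 — valid.

r = -1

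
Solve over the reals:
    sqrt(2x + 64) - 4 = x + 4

x = 0

Isolate the radical: sqrt(2x + 64) = x + 8.
Square both sides: 2x + 64 = (x + 8)^2.
Expand and rearrange: x^2 + 14x = 0.
Solving gives x = 0 or x = -14.
Check each candidate in the original equation:
  x = 0: sqrt(64) = 8, while x + 8 = 8 — valid.
  x = -14: sqrt(36) = 6, while x + 8 = -6 — extraneous.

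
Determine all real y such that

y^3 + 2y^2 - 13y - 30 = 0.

Possible rational roots are divisors of -30. Testing y = -3 gives 0, so (y + 3) is a factor.
Divide: y^3 + 2y^2 - 13y - 30 = (y + 3)(y^2 - y - 10).
Apply the quadratic formula to y^2 - y - 10 = 0: y = (1 +/- sqrt(41))/2, i.e. y ~= 3.7016 or y ~= -2.7016.

y = -3 or y = -2.7016 or y = 3.7016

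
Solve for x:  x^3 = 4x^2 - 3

Rearrange: x^3 - 4x^2 + 3 = 0.
Possible rational roots are divisors of 3. Testing x = 1 gives 0, so (x - 1) is a factor.
Divide: x^3 - 4x^2 + 3 = (x - 1)(x^2 - 3x - 3).
Apply the quadratic formula to x^2 - 3x - 3 = 0: x = (3 +/- sqrt(21))/2, i.e. x ~= 3.7913 or x ~= -0.7913.

x = -0.7913 or x = 1 or x = 3.7913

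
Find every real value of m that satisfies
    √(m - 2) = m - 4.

Square both sides: m - 2 = (m - 4)².
Expand and rearrange: m² - 9m + 18 = 0.
Solving gives m = 6 or m = 3.
Check each candidate in the original equation:
  m = 6: √(4) = 2, while m - 4 = 2 — valid.
  m = 3: √(1) = 1, while m - 4 = -1 — extraneous.

m = 6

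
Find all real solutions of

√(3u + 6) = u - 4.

Square both sides: 3u + 6 = (u - 4)².
Expand and rearrange: u² - 11u + 10 = 0.
Solving gives u = 10 or u = 1.
Check each candidate in the original equation:
  u = 10: √(36) = 6, while u - 4 = 6 — valid.
  u = 1: √(9) = 3, while u - 4 = -3 — extraneous.

u = 10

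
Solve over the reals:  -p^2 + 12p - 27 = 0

p = 3 or p = 9

Factor: -1(p - 3)(p - 9) = 0.
So p = 3 or p = 9.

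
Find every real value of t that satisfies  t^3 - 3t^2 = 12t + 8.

t = -1.4641 or t = -1 or t = 5.4641

Rearrange: t^3 - 3t^2 - 12t - 8 = 0.
Possible rational roots are divisors of -8. Testing t = -1 gives 0, so (t + 1) is a factor.
Divide: t^3 - 3t^2 - 12t - 8 = (t + 1)(t^2 - 4t - 8).
Apply the quadratic formula to t^2 - 4t - 8 = 0: t = (4 +/- sqrt(48))/2, i.e. t ~= 5.4641 or t ~= -1.4641.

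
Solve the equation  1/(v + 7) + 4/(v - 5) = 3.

v = -6.7008 or v = 6.3674

Multiply both sides by (v + 7)(v - 5):
(v - 5) + 4(v + 7) = 3(v + 7)(v - 5).
Expand and collect terms: 3v² + v - 128 = 0.
By the quadratic formula, v = (-1 ± √1537) / 6, so v ≈ 6.3674 or v ≈ -6.7008.
Neither value makes a denominator zero (v ≠ -7, v ≠ 5), so both are valid.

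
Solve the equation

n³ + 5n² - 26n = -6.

Rearrange: n³ + 5n² - 26n + 6 = 0.
Possible rational roots are divisors of 6. Testing n = 3 gives 0, so (n - 3) is a factor.
Divide: n³ + 5n² - 26n + 6 = (n - 3)(n² + 8n - 2).
Apply the quadratic formula to n² + 8n - 2 = 0: n = (-8 ± √72)/2, i.e. n ≈ 0.2426 or n ≈ -8.2426.

n = -8.2426 or n = 0.2426 or n = 3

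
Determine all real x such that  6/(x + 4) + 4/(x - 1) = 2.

x = -2.1623 or x = 4.1623

Multiply both sides by (x + 4)(x - 1):
6(x - 1) + 4(x + 4) = 2(x + 4)(x - 1).
Expand and collect terms: 2x² - 4x - 18 = 0.
By the quadratic formula, x = (4 ± √160) / 4, so x ≈ 4.1623 or x ≈ -2.1623.
Neither value makes a denominator zero (x ≠ -4, x ≠ 1), so both are valid.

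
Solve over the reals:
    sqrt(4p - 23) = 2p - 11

p = 6

Square both sides: 4p - 23 = (2p - 11)^2.
Expand and rearrange: 4p^2 - 48p + 144 = 0.
This gives the repeated root p = 6.
Check in the original equation:
  p = 6: sqrt(1) = 1, while 2p - 11 = 1 — valid.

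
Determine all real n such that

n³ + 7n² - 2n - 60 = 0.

n = -5 or n = -4.6056 or n = 2.6056

Possible rational roots are divisors of -60. Testing n = -5 gives 0, so (n + 5) is a factor.
Divide: n³ + 7n² - 2n - 60 = (n + 5)(n² + 2n - 12).
Apply the quadratic formula to n² + 2n - 12 = 0: n = (-2 ± √52)/2, i.e. n ≈ 2.6056 or n ≈ -4.6056.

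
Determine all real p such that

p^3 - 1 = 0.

Possible rational roots are divisors of -1. Testing p = 1 gives 0, so (p - 1) is a factor.
Divide: p^3 - 1 = (p - 1)(p^2 + p + 1).
The quadratic p^2 + p + 1 has discriminant -3 < 0, so no further real roots.

p = 1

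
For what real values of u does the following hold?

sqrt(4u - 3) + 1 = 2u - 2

Isolate the radical: sqrt(4u - 3) = 2u - 3.
Square both sides: 4u - 3 = (2u - 3)^2.
Expand and rearrange: 4u^2 - 16u + 12 = 0.
Solving gives u = 3 or u = 1.
Check each candidate in the original equation:
  u = 3: sqrt(9) = 3, while 2u - 3 = 3 — valid.
  u = 1: sqrt(1) = 1, while 2u - 3 = -1 — extraneous.

u = 3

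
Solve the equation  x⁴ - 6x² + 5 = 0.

Let u = x². The equation becomes u² - 6u + 5 = 0.
Factor: (u - 5)(u - 1) = 0, so u = 5 or u = 1.
x² = 5 gives x = ±√(5) ≈ ±2.2361.
x² = 1 gives x = ±1.

x = -2.2361 or x = -1 or x = 1 or x = 2.2361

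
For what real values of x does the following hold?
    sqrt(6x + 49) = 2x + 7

x = 0

Square both sides: 6x + 49 = (2x + 7)^2.
Expand and rearrange: 4x^2 + 22x = 0.
Solving gives x = 0 or x = -5.5.
Check each candidate in the original equation:
  x = 0: sqrt(49) = 7, while 2x + 7 = 7 — valid.
  x = -5.5: sqrt(16) = 4, while 2x + 7 = -4 — extraneous.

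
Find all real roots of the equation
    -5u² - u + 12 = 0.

u = -1.6524 or u = 1.4524

Discriminant: (-1)² − 4·(-5)·12 = 241.
Quadratic formula: u = (1 ± √241) / (-10).
So u = -√(241)/10 - 1/10 ≈ -1.6524 or u = -1/10 + √(241)/10 ≈ 1.4524.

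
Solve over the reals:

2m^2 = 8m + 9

m = -0.9155 or m = 4.9155

Rearrange to standard form: 2m^2 - 8m - 9 = 0.
Discriminant: (-8)^2 - 4*2*(-9) = 136.
Quadratic formula: m = (8 +/- sqrt(136)) / 4.
So m = 2 + sqrt(34)/2 ~= 4.9155 or m = 2 - sqrt(34)/2 ~= -0.9155.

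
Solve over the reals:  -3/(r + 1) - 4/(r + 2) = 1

Multiply both sides by (r + 1)(r + 2):
-3(r + 2) - 4(r + 1) = (r + 1)(r + 2).
Expand and collect terms: r^2 + 10r + 12 = 0.
By the quadratic formula, r = (-10 +/- sqrt(52)) / 2, so r ~= -1.3944 or r ~= -8.6056.
Neither value makes a denominator zero (r != -1, r != -2), so both are valid.

r = -8.6056 or r = -1.3944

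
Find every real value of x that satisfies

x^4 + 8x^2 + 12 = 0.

No real solutions.

Let u = x^2. The equation becomes u^2 + 8u + 12 = 0.
Factor: (u + 2)(u + 6) = 0, so u = -2 or u = -6.
x^2 = -2 < 0 has no real solution.
x^2 = -6 < 0 has no real solution.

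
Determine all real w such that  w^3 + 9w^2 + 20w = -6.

Rearrange: w^3 + 9w^2 + 20w + 6 = 0.
Possible rational roots are divisors of 6. Testing w = -3 gives 0, so (w + 3) is a factor.
Divide: w^3 + 9w^2 + 20w + 6 = (w + 3)(w^2 + 6w + 2).
Apply the quadratic formula to w^2 + 6w + 2 = 0: w = (-6 +/- sqrt(28))/2, i.e. w ~= -0.3542 or w ~= -5.6458.

w = -5.6458 or w = -3 or w = -0.3542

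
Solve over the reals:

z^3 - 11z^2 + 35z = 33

Rearrange: z^3 - 11z^2 + 35z - 33 = 0.
Possible rational roots are divisors of -33. Testing z = 3 gives 0, so (z - 3) is a factor.
Divide: z^3 - 11z^2 + 35z - 33 = (z - 3)(z^2 - 8z + 11).
Apply the quadratic formula to z^2 - 8z + 11 = 0: z = (8 +/- sqrt(20))/2, i.e. z ~= 6.2361 or z ~= 1.7639.

z = 1.7639 or z = 3 or z = 6.2361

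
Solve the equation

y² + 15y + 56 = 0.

Factor: (y + 8)(y + 7) = 0.
So y = -8 or y = -7.

y = -8 or y = -7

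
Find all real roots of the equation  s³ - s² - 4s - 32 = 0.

Possible rational roots are divisors of -32. Testing s = 4 gives 0, so (s - 4) is a factor.
Divide: s³ - s² - 4s - 32 = (s - 4)(s² + 3s + 8).
The quadratic s² + 3s + 8 has discriminant -23 < 0, so no further real roots.

s = 4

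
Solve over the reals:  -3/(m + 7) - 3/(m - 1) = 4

m = -7.8197 or m = 0.3197

Multiply both sides by (m + 7)(m - 1):
-3(m - 1) - 3(m + 7) = 4(m + 7)(m - 1).
Expand and collect terms: 4m² + 30m - 10 = 0.
By the quadratic formula, m = (-30 ± √1060) / 8, so m ≈ 0.3197 or m ≈ -7.8197.
Neither value makes a denominator zero (m ≠ -7, m ≠ 1), so both are valid.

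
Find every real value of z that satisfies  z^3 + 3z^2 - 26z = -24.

z = -7.1231 or z = 1.1231 or z = 3

Rearrange: z^3 + 3z^2 - 26z + 24 = 0.
Possible rational roots are divisors of 24. Testing z = 3 gives 0, so (z - 3) is a factor.
Divide: z^3 + 3z^2 - 26z + 24 = (z - 3)(z^2 + 6z - 8).
Apply the quadratic formula to z^2 + 6z - 8 = 0: z = (-6 +/- sqrt(68))/2, i.e. z ~= 1.1231 or z ~= -7.1231.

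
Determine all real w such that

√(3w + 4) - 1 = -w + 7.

Isolate the radical: √(3w + 4) = -w + 8.
Square both sides: 3w + 4 = (-w + 8)².
Expand and rearrange: w² - 19w + 60 = 0.
Solving gives w = 15 or w = 4.
Check each candidate in the original equation:
  w = 15: √(49) = 7, while -w + 8 = -7 — extraneous.
  w = 4: √(16) = 4, while -w + 8 = 4 — valid.

w = 4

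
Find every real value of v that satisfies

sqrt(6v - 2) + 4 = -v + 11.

Isolate the radical: sqrt(6v - 2) = -v + 7.
Square both sides: 6v - 2 = (-v + 7)^2.
Expand and rearrange: v^2 - 20v + 51 = 0.
Solving gives v = 17 or v = 3.
Check each candidate in the original equation:
  v = 17: sqrt(100) = 10, while -v + 7 = -10 — extraneous.
  v = 3: sqrt(16) = 4, while -v + 7 = 4 — valid.

v = 3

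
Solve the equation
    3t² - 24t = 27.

t = -1 or t = 9

Bring every term to one side: 3t² - 24t - 27 = 0.
Factor: 3(t - 9)(t + 1) = 0.
So t = 9 or t = -1.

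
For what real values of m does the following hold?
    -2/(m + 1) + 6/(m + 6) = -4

m = -7.3912 or m = -0.6088

Multiply both sides by (m + 1)(m + 6):
-2(m + 6) + 6(m + 1) = -4(m + 1)(m + 6).
Expand and collect terms: -4m² - 32m - 18 = 0.
By the quadratic formula, m = (32 ± √736) / -8, so m ≈ -7.3912 or m ≈ -0.6088.
Neither value makes a denominator zero (m ≠ -1, m ≠ -6), so both are valid.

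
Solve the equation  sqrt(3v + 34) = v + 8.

Square both sides: 3v + 34 = (v + 8)^2.
Expand and rearrange: v^2 + 13v + 30 = 0.
Solving gives v = -3 or v = -10.
Check each candidate in the original equation:
  v = -3: sqrt(25) = 5, while v + 8 = 5 — valid.
  v = -10: sqrt(4) = 2, while v + 8 = -2 — extraneous.

v = -3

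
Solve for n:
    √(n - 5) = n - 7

Square both sides: n - 5 = (n - 7)².
Expand and rearrange: n² - 15n + 54 = 0.
Solving gives n = 9 or n = 6.
Check each candidate in the original equation:
  n = 9: √(4) = 2, while n - 7 = 2 — valid.
  n = 6: √(1) = 1, while n - 7 = -1 — extraneous.

n = 9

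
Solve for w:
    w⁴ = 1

w = -1 or w = 1

Let u = w². The equation becomes u² - 1 = 0.
Factor: (u + 1)(u - 1) = 0, so u = -1 or u = 1.
w² = -1 < 0 has no real solution.
w² = 1 gives w = ±1.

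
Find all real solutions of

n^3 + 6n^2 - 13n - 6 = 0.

Possible rational roots are divisors of -6. Testing n = 2 gives 0, so (n - 2) is a factor.
Divide: n^3 + 6n^2 - 13n - 6 = (n - 2)(n^2 + 8n + 3).
Apply the quadratic formula to n^2 + 8n + 3 = 0: n = (-8 +/- sqrt(52))/2, i.e. n ~= -0.3944 or n ~= -7.6056.

n = -7.6056 or n = -0.3944 or n = 2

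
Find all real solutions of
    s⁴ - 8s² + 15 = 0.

Let u = s². The equation becomes u² - 8u + 15 = 0.
Factor: (u - 5)(u - 3) = 0, so u = 5 or u = 3.
s² = 5 gives s = ±√(5) ≈ ±2.2361.
s² = 3 gives s = ±√(3) ≈ ±1.7321.

s = -2.2361 or s = -1.7321 or s = 1.7321 or s = 2.2361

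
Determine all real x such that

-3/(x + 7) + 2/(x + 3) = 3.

Multiply both sides by (x + 7)(x + 3):
-3(x + 3) + 2(x + 7) = 3(x + 7)(x + 3).
Expand and collect terms: 3x² + 31x + 58 = 0.
By the quadratic formula, x = (-31 ± √265) / 6, so x ≈ -2.4535 or x ≈ -7.8798.
Neither value makes a denominator zero (x ≠ -7, x ≠ -3), so both are valid.

x = -7.8798 or x = -2.4535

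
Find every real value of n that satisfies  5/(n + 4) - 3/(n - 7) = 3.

Multiply both sides by (n + 4)(n - 7):
5(n - 7) - 3(n + 4) = 3(n + 4)(n - 7).
Expand and collect terms: 3n² - 11n - 37 = 0.
By the quadratic formula, n = (11 ± √565) / 6, so n ≈ 5.795 or n ≈ -2.1283.
Neither value makes a denominator zero (n ≠ -4, n ≠ 7), so both are valid.

n = -2.1283 or n = 5.795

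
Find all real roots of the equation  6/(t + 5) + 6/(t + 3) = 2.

t = -4.1623 or t = 2.1623

Multiply both sides by (t + 5)(t + 3):
6(t + 3) + 6(t + 5) = 2(t + 5)(t + 3).
Expand and collect terms: 2t² + 4t - 18 = 0.
By the quadratic formula, t = (-4 ± √160) / 4, so t ≈ 2.1623 or t ≈ -4.1623.
Neither value makes a denominator zero (t ≠ -5, t ≠ -3), so both are valid.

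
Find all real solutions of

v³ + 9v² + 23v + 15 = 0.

v = -5 or v = -3 or v = -1

Possible rational roots are divisors of 15. Testing v = -5 gives 0, so (v + 5) is a factor.
Divide: v³ + 9v² + 23v + 15 = (v + 5)(v² + 4v + 3).
Factor the quadratic: v = -1 or v = -3.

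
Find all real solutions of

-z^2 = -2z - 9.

z = -2.1623 or z = 4.1623

Rearrange to standard form: -z^2 + 2z + 9 = 0.
Discriminant: (2)^2 - 4*(-1)*9 = 40.
Quadratic formula: z = (-2 +/- sqrt(40)) / (-2).
So z = 1 - sqrt(10) ~= -2.1623 or z = 1 + sqrt(10) ~= 4.1623.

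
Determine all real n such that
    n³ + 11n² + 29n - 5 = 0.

n = -6.1623 or n = -5 or n = 0.1623

Possible rational roots are divisors of -5. Testing n = -5 gives 0, so (n + 5) is a factor.
Divide: n³ + 11n² + 29n - 5 = (n + 5)(n² + 6n - 1).
Apply the quadratic formula to n² + 6n - 1 = 0: n = (-6 ± √40)/2, i.e. n ≈ 0.1623 or n ≈ -6.1623.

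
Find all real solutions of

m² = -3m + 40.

m = -8 or m = 5

Bring every term to one side: m² + 3m - 40 = 0.
Factor: (m + 8)(m - 5) = 0.
So m = -8 or m = 5.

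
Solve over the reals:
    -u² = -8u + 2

Rearrange to standard form: -u² + 8u - 2 = 0.
Discriminant: (8)² − 4·(-1)·(-2) = 56.
Quadratic formula: u = (-8 ± √56) / (-2).
So u = 4 - √(14) ≈ 0.2583 or u = √(14) + 4 ≈ 7.7417.

u = 0.2583 or u = 7.7417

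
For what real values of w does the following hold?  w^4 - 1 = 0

Let u = w^2. The equation becomes u^2 - 1 = 0.
Factor: (u + 1)(u - 1) = 0, so u = -1 or u = 1.
w^2 = -1 < 0 has no real solution.
w^2 = 1 gives w = +/-1.

w = -1 or w = 1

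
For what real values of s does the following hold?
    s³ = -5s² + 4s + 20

Rearrange: s³ + 5s² - 4s - 20 = 0.
Possible rational roots are divisors of -20. Testing s = -5 gives 0, so (s + 5) is a factor.
Divide: s³ + 5s² - 4s - 20 = (s + 5)(s² - 4).
Factor the quadratic: s = 2 or s = -2.

s = -5 or s = -2 or s = 2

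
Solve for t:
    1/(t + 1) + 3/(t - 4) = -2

t = -1.6794 or t = 2.6794

Multiply both sides by (t + 1)(t - 4):
(t - 4) + 3(t + 1) = -2(t + 1)(t - 4).
Expand and collect terms: -2t^2 + 2t + 9 = 0.
By the quadratic formula, t = (-2 +/- sqrt(76)) / -4, so t ~= -1.6794 or t ~= 2.6794.
Neither value makes a denominator zero (t != -1, t != 4), so both are valid.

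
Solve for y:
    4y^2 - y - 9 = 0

y = -1.3802 or y = 1.6302

Discriminant: (-1)^2 - 4*4*(-9) = 145.
Quadratic formula: y = (1 +/- sqrt(145)) / 8.
So y = 1/8 + sqrt(145)/8 ~= 1.6302 or y = 1/8 - sqrt(145)/8 ~= -1.3802.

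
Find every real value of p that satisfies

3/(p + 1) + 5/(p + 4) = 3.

p = -2.9067 or p = 0.5734

Multiply both sides by (p + 1)(p + 4):
3(p + 4) + 5(p + 1) = 3(p + 1)(p + 4).
Expand and collect terms: 3p² + 7p - 5 = 0.
By the quadratic formula, p = (-7 ± √109) / 6, so p ≈ 0.5734 or p ≈ -2.9067.
Neither value makes a denominator zero (p ≠ -1, p ≠ -4), so both are valid.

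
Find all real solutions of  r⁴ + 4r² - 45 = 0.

Let u = r². The equation becomes u² + 4u - 45 = 0.
Factor: (u - 5)(u + 9) = 0, so u = 5 or u = -9.
r² = 5 gives r = ±√(5) ≈ ±2.2361.
r² = -9 < 0 has no real solution.

r = -2.2361 or r = 2.2361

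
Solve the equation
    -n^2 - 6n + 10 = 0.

n = -7.3589 or n = 1.3589

Discriminant: (-6)^2 - 4*(-1)*10 = 76.
Quadratic formula: n = (6 +/- sqrt(76)) / (-2).
So n = -sqrt(19) - 3 ~= -7.3589 or n = -3 + sqrt(19) ~= 1.3589.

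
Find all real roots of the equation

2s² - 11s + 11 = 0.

Discriminant: (-11)² − 4·2·11 = 33.
Quadratic formula: s = (11 ± √33) / 4.
So s = √(33)/4 + 11/4 ≈ 4.1861 or s = 11/4 - √(33)/4 ≈ 1.3139.

s = 1.3139 or s = 4.1861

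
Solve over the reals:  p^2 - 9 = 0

p = -3 or p = 3

Factor: (p - 3)(p + 3) = 0.
So p = 3 or p = -3.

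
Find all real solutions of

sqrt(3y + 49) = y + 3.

y = 5

Square both sides: 3y + 49 = (y + 3)^2.
Expand and rearrange: y^2 + 3y - 40 = 0.
Solving gives y = 5 or y = -8.
Check each candidate in the original equation:
  y = 5: sqrt(64) = 8, while y + 3 = 8 — valid.
  y = -8: sqrt(25) = 5, while y + 3 = -5 — extraneous.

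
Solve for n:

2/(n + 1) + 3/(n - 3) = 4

n = -0.5865 or n = 3.8365

Multiply both sides by (n + 1)(n - 3):
2(n - 3) + 3(n + 1) = 4(n + 1)(n - 3).
Expand and collect terms: 4n^2 - 13n - 9 = 0.
By the quadratic formula, n = (13 +/- sqrt(313)) / 8, so n ~= 3.8365 or n ~= -0.5865.
Neither value makes a denominator zero (n != -1, n != 3), so both are valid.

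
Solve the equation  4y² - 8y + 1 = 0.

y = 0.134 or y = 1.866

Discriminant: (-8)² − 4·4·1 = 48.
Quadratic formula: y = (8 ± √48) / 8.
So y = √(3)/2 + 1 ≈ 1.866 or y = 1 - √(3)/2 ≈ 0.134.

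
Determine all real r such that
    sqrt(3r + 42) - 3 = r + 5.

r = -2

Isolate the radical: sqrt(3r + 42) = r + 8.
Square both sides: 3r + 42 = (r + 8)^2.
Expand and rearrange: r^2 + 13r + 22 = 0.
Solving gives r = -2 or r = -11.
Check each candidate in the original equation:
  r = -2: sqrt(36) = 6, while r + 8 = 6 — valid.
  r = -11: sqrt(9) = 3, while r + 8 = -3 — extraneous.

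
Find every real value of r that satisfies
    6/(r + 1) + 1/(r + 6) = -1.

Multiply both sides by (r + 1)(r + 6):
6(r + 6) + (r + 1) = -(r + 1)(r + 6).
Expand and collect terms: -r² - 14r - 43 = 0.
By the quadratic formula, r = (14 ± √24) / -2, so r ≈ -9.4495 or r ≈ -4.5505.
Neither value makes a denominator zero (r ≠ -1, r ≠ -6), so both are valid.

r = -9.4495 or r = -4.5505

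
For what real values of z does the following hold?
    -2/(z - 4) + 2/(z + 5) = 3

z = -4.2749 or z = 3.2749

Multiply both sides by (z - 4)(z + 5):
-2(z + 5) + 2(z - 4) = 3(z - 4)(z + 5).
Expand and collect terms: 3z² + 3z - 42 = 0.
By the quadratic formula, z = (-3 ± √513) / 6, so z ≈ 3.2749 or z ≈ -4.2749.
Neither value makes a denominator zero (z ≠ 4, z ≠ -5), so both are valid.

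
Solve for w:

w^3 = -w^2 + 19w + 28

w = -4 or w = -1.5414 or w = 4.5414

Rearrange: w^3 + w^2 - 19w - 28 = 0.
Possible rational roots are divisors of -28. Testing w = -4 gives 0, so (w + 4) is a factor.
Divide: w^3 + w^2 - 19w - 28 = (w + 4)(w^2 - 3w - 7).
Apply the quadratic formula to w^2 - 3w - 7 = 0: w = (3 +/- sqrt(37))/2, i.e. w ~= 4.5414 or w ~= -1.5414.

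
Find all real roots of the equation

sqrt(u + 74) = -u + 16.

Square both sides: u + 74 = (-u + 16)^2.
Expand and rearrange: u^2 - 33u + 182 = 0.
Solving gives u = 26 or u = 7.
Check each candidate in the original equation:
  u = 26: sqrt(100) = 10, while -u + 16 = -10 — extraneous.
  u = 7: sqrt(81) = 9, while -u + 16 = 9 — valid.

u = 7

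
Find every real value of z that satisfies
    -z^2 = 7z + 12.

Bring every term to one side: -z^2 - 7z - 12 = 0.
Factor: -1(z + 4)(z + 3) = 0.
So z = -4 or z = -3.

z = -4 or z = -3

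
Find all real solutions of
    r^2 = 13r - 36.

r = 4 or r = 9

Bring every term to one side: r^2 - 13r + 36 = 0.
Factor: (r - 9)(r - 4) = 0.
So r = 9 or r = 4.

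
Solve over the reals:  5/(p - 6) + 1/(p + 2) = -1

Multiply both sides by (p - 6)(p + 2):
5(p + 2) + (p - 6) = -(p - 6)(p + 2).
Expand and collect terms: -p² - 2p + 8 = 0.
Factor or apply the quadratic formula: p = -4 or p = 2.
Neither value makes a denominator zero (p ≠ 6, p ≠ -2), so both are valid.

p = -4 or p = 2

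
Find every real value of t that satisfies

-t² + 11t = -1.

t = -0.0902 or t = 11.0902

Rearrange to standard form: -t² + 11t + 1 = 0.
Discriminant: (11)² − 4·(-1)·1 = 125.
Quadratic formula: t = (-11 ± √125) / (-2).
So t = 11/2 - 5·√(5)/2 ≈ -0.0902 or t = 11/2 + 5·√(5)/2 ≈ 11.0902.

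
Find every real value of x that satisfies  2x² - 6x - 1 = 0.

x = -0.1583 or x = 3.1583

Discriminant: (-6)² − 4·2·(-1) = 44.
Quadratic formula: x = (6 ± √44) / 4.
So x = 3/2 + √(11)/2 ≈ 3.1583 or x = 3/2 - √(11)/2 ≈ -0.1583.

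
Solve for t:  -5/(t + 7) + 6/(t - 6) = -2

t = -3.3117 or t = 1.8117

Multiply both sides by (t + 7)(t - 6):
-5(t - 6) + 6(t + 7) = -2(t + 7)(t - 6).
Expand and collect terms: -2t² - 3t + 12 = 0.
By the quadratic formula, t = (3 ± √105) / -4, so t ≈ -3.3117 or t ≈ 1.8117.
Neither value makes a denominator zero (t ≠ -7, t ≠ 6), so both are valid.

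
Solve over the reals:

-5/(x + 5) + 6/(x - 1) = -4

Multiply both sides by (x + 5)(x - 1):
-5(x - 1) + 6(x + 5) = -4(x + 5)(x - 1).
Expand and collect terms: -4x^2 - 17x - 15 = 0.
Factor or apply the quadratic formula: x = -3 or x = -1.25.
Neither value makes a denominator zero (x != -5, x != 1), so both are valid.

x = -3 or x = -1.25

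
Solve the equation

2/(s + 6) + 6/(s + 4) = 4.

Multiply both sides by (s + 6)(s + 4):
2(s + 4) + 6(s + 6) = 4(s + 6)(s + 4).
Expand and collect terms: 4s² + 32s + 52 = 0.
By the quadratic formula, s = (-32 ± √192) / 8, so s ≈ -2.2679 or s ≈ -5.7321.
Neither value makes a denominator zero (s ≠ -6, s ≠ -4), so both are valid.

s = -5.7321 or s = -2.2679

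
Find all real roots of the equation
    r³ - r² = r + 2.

Rearrange: r³ - r² - r - 2 = 0.
Possible rational roots are divisors of -2. Testing r = 2 gives 0, so (r - 2) is a factor.
Divide: r³ - r² - r - 2 = (r - 2)(r² + r + 1).
The quadratic r² + r + 1 has discriminant -3 < 0, so no further real roots.

r = 2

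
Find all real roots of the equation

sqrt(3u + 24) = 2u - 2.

Square both sides: 3u + 24 = (2u - 2)^2.
Expand and rearrange: 4u^2 - 11u - 20 = 0.
Solving gives u = 4 or u = -1.25.
Check each candidate in the original equation:
  u = 4: sqrt(36) = 6, while 2u - 2 = 6 — valid.
  u = -1.25: sqrt(20.25) = 4.5, while 2u - 2 = -4.5 — extraneous.

u = 4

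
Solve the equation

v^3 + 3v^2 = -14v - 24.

Rearrange: v^3 + 3v^2 + 14v + 24 = 0.
Possible rational roots are divisors of 24. Testing v = -2 gives 0, so (v + 2) is a factor.
Divide: v^3 + 3v^2 + 14v + 24 = (v + 2)(v^2 + v + 12).
The quadratic v^2 + v + 12 has discriminant -47 < 0, so no further real roots.

v = -2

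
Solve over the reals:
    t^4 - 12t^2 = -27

t = -3 or t = -1.7321 or t = 1.7321 or t = 3

Let u = t^2. The equation becomes u^2 - 12u + 27 = 0.
Factor: (u - 3)(u - 9) = 0, so u = 3 or u = 9.
t^2 = 3 gives t = +/-sqrt(3) ~= +/-1.7321.
t^2 = 9 gives t = +/-3.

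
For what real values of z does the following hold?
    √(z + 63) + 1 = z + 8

z = 1

Isolate the radical: √(z + 63) = z + 7.
Square both sides: z + 63 = (z + 7)².
Expand and rearrange: z² + 13z - 14 = 0.
Solving gives z = 1 or z = -14.
Check each candidate in the original equation:
  z = 1: √(64) = 8, while z + 7 = 8 — valid.
  z = -14: √(49) = 7, while z + 7 = -7 — extraneous.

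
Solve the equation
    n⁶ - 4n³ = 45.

n = -1.71 or n = 2.0801

Let u = n³. The equation becomes u² - 4u - 45 = 0.
Factor: (u - 9)(u + 5) = 0, so u = 9 or u = -5.
n³ = 9 gives n = ∛(9) ≈ 2.0801.
n³ = -5 gives n = -∛(5) ≈ -1.71.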